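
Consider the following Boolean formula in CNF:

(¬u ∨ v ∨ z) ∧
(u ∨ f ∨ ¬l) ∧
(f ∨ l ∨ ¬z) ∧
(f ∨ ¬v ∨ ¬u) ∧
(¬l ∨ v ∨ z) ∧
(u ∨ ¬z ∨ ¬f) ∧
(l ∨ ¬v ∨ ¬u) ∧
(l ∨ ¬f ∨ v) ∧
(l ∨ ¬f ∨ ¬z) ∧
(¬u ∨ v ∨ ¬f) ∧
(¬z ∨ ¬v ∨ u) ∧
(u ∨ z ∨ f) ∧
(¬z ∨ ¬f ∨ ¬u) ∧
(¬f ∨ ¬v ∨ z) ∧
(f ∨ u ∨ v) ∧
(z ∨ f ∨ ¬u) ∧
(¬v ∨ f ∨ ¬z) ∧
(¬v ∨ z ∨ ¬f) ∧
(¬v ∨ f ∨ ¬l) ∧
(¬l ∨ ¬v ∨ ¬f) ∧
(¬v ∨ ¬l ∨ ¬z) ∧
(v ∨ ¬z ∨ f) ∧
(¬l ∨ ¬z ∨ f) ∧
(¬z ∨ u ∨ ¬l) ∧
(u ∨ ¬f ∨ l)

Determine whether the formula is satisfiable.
No

No, the formula is not satisfiable.

No assignment of truth values to the variables can make all 25 clauses true simultaneously.

The formula is UNSAT (unsatisfiable).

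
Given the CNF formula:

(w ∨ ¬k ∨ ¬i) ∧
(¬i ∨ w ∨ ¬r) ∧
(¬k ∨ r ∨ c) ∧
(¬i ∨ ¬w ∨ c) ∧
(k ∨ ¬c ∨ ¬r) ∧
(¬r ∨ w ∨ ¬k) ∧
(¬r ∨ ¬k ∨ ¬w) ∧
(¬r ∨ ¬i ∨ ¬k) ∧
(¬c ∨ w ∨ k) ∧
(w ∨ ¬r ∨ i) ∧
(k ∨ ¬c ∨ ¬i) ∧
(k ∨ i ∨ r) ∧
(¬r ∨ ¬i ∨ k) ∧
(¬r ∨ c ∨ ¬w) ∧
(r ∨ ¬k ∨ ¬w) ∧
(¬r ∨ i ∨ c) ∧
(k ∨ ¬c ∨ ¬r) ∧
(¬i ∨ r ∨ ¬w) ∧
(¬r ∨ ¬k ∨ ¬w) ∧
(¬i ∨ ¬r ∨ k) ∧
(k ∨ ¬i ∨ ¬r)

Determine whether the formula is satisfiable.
Yes

Yes, the formula is satisfiable.

One satisfying assignment is: k=False, w=False, c=False, r=False, i=True

Verification: With this assignment, all 21 clauses evaluate to true.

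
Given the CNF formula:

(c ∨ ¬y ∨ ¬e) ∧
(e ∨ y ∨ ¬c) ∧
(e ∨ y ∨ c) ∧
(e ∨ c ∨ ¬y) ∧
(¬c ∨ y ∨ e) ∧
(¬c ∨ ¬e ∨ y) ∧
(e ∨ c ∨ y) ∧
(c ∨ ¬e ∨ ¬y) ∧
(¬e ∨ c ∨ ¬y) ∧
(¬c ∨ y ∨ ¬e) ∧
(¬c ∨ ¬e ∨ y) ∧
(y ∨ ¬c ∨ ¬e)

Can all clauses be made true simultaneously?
Yes

Yes, the formula is satisfiable.

One satisfying assignment is: e=True, y=False, c=False

Verification: With this assignment, all 12 clauses evaluate to true.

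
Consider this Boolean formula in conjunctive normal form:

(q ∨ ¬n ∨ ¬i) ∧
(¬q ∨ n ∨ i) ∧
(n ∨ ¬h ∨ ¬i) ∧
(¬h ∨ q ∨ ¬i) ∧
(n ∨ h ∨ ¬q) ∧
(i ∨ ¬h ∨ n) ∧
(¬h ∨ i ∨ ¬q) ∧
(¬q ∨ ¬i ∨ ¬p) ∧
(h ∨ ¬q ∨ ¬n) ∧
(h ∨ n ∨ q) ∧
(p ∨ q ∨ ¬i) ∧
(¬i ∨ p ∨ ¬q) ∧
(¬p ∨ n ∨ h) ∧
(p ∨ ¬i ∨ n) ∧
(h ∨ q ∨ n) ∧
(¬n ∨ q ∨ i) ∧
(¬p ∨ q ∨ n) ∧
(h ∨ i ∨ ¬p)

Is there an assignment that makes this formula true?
No

No, the formula is not satisfiable.

No assignment of truth values to the variables can make all 18 clauses true simultaneously.

The formula is UNSAT (unsatisfiable).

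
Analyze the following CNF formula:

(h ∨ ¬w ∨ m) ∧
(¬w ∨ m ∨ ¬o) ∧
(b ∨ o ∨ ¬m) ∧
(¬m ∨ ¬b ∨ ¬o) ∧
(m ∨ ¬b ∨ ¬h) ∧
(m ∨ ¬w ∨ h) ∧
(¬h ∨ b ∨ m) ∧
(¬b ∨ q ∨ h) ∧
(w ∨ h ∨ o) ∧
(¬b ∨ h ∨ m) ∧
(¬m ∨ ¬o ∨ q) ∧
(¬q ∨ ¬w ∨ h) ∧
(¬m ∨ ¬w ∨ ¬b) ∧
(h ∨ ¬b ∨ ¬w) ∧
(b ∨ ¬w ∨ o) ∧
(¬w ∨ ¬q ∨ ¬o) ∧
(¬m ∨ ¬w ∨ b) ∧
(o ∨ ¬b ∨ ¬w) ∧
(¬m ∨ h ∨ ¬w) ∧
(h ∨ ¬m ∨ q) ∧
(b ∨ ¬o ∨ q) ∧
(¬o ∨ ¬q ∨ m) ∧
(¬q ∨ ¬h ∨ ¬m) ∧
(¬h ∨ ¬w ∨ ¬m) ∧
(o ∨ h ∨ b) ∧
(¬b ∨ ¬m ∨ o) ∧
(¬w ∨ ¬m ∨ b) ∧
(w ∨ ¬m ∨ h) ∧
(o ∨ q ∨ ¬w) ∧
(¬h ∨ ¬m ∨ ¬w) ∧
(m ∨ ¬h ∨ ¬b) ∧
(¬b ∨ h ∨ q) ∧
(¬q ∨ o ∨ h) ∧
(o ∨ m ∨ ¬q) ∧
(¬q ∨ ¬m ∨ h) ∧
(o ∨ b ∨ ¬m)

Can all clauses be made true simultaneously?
No

No, the formula is not satisfiable.

No assignment of truth values to the variables can make all 36 clauses true simultaneously.

The formula is UNSAT (unsatisfiable).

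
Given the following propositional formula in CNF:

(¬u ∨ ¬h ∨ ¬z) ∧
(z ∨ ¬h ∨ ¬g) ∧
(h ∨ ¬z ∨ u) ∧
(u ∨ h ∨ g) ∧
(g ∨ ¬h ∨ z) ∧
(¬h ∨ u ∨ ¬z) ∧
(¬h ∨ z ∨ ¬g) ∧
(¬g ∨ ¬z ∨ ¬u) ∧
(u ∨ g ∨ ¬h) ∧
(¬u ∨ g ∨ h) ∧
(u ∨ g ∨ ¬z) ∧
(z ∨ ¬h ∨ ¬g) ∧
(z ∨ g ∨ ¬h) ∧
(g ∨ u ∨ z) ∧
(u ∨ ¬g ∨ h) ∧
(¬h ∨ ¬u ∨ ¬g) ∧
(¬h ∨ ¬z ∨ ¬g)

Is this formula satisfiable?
Yes

Yes, the formula is satisfiable.

One satisfying assignment is: u=True, h=False, z=False, g=True

Verification: With this assignment, all 17 clauses evaluate to true.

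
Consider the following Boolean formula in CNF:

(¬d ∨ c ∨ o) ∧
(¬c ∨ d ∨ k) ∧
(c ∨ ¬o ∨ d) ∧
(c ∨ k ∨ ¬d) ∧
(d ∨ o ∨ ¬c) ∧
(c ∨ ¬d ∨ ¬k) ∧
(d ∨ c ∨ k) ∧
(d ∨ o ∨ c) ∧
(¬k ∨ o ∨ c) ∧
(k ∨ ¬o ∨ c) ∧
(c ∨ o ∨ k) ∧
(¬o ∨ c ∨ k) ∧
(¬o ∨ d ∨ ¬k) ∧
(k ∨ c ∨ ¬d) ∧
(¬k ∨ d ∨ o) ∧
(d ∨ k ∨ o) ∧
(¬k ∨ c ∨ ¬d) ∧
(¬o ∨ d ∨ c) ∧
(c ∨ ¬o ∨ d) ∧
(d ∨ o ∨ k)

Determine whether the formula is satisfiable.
Yes

Yes, the formula is satisfiable.

One satisfying assignment is: d=True, c=True, o=False, k=False

Verification: With this assignment, all 20 clauses evaluate to true.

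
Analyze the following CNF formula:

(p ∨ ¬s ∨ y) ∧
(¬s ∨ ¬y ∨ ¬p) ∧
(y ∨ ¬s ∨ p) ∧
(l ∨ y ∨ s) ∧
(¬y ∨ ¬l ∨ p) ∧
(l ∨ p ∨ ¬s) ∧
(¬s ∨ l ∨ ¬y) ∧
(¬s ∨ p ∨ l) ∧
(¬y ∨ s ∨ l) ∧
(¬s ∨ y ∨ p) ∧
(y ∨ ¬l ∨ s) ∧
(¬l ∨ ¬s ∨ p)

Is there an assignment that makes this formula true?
Yes

Yes, the formula is satisfiable.

One satisfying assignment is: l=False, y=False, s=True, p=True

Verification: With this assignment, all 12 clauses evaluate to true.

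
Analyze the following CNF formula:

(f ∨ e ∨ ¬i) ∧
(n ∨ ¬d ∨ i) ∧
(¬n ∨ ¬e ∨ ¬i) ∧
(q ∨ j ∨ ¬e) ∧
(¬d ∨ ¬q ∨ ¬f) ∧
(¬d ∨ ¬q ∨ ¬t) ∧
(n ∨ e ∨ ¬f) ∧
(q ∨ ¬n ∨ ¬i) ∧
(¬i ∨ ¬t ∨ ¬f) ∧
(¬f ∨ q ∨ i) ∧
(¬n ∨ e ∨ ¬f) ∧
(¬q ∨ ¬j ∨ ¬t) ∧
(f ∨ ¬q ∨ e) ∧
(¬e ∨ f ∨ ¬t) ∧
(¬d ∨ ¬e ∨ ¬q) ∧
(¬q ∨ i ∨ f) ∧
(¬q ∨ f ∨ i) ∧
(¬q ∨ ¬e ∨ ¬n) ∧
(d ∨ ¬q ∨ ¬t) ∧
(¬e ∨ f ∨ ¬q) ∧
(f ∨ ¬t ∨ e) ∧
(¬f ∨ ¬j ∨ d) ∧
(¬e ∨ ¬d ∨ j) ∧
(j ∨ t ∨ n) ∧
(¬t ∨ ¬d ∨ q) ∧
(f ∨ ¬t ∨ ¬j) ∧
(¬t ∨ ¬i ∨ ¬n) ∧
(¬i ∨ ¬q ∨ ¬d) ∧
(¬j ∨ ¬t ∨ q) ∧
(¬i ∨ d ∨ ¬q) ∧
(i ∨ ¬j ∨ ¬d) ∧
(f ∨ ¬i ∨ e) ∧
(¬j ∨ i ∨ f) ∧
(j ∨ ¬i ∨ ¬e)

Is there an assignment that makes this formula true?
Yes

Yes, the formula is satisfiable.

One satisfying assignment is: q=False, d=False, e=False, n=True, t=False, j=False, i=False, f=False

Verification: With this assignment, all 34 clauses evaluate to true.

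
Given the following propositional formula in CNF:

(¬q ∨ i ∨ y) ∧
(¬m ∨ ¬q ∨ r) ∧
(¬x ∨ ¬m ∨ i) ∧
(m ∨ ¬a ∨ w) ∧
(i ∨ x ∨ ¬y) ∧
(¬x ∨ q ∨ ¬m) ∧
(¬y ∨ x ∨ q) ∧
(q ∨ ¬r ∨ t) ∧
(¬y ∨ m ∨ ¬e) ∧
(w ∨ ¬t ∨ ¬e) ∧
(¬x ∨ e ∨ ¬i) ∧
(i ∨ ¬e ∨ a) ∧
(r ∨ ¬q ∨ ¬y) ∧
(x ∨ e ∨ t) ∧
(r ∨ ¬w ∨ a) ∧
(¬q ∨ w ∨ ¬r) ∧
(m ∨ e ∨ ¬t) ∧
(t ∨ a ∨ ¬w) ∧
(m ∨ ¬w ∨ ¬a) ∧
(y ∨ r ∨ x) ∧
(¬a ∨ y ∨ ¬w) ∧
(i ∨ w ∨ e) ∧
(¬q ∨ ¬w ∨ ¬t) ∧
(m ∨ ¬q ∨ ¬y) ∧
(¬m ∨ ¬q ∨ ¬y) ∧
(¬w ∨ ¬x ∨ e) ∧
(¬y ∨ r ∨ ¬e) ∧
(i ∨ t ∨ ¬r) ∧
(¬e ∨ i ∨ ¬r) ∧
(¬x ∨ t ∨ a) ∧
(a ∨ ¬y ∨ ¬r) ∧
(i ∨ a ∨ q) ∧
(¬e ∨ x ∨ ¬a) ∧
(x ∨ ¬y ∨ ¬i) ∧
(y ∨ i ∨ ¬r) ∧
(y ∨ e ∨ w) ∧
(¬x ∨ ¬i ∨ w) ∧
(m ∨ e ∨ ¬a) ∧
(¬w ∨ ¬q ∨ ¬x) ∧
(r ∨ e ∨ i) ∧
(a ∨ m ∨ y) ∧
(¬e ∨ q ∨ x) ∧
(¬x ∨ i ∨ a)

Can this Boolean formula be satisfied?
Yes

Yes, the formula is satisfiable.

One satisfying assignment is: i=True, y=False, q=False, e=False, a=False, w=True, x=False, m=True, r=True, t=True

Verification: With this assignment, all 43 clauses evaluate to true.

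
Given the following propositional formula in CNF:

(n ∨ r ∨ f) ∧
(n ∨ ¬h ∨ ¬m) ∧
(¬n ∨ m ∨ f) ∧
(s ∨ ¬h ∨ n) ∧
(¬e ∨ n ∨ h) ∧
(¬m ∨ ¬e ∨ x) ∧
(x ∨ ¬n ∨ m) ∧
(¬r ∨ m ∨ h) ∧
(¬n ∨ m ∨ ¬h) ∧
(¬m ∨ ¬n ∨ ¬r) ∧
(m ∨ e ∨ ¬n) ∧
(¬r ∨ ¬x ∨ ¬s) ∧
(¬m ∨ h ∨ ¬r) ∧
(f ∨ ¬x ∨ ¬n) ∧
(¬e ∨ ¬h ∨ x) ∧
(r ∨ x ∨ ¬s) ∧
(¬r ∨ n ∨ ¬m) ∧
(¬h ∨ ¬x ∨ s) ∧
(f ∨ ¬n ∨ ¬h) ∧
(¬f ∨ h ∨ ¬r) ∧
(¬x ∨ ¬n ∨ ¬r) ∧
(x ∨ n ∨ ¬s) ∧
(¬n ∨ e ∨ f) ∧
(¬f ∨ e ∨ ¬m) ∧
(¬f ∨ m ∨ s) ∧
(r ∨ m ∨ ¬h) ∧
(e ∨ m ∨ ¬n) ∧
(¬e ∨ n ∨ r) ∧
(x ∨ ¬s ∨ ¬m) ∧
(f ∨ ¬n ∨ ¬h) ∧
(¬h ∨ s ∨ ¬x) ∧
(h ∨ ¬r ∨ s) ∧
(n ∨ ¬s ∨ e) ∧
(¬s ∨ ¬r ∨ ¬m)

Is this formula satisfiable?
Yes

Yes, the formula is satisfiable.

One satisfying assignment is: e=True, n=True, s=False, x=True, r=False, h=False, m=True, f=True

Verification: With this assignment, all 34 clauses evaluate to true.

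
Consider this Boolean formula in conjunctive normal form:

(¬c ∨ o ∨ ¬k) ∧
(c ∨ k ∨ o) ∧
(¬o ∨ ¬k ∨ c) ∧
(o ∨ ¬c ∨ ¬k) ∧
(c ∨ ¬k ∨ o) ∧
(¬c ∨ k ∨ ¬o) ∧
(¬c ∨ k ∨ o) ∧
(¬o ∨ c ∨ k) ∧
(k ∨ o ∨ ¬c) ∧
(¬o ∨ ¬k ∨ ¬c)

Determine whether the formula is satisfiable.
No

No, the formula is not satisfiable.

No assignment of truth values to the variables can make all 10 clauses true simultaneously.

The formula is UNSAT (unsatisfiable).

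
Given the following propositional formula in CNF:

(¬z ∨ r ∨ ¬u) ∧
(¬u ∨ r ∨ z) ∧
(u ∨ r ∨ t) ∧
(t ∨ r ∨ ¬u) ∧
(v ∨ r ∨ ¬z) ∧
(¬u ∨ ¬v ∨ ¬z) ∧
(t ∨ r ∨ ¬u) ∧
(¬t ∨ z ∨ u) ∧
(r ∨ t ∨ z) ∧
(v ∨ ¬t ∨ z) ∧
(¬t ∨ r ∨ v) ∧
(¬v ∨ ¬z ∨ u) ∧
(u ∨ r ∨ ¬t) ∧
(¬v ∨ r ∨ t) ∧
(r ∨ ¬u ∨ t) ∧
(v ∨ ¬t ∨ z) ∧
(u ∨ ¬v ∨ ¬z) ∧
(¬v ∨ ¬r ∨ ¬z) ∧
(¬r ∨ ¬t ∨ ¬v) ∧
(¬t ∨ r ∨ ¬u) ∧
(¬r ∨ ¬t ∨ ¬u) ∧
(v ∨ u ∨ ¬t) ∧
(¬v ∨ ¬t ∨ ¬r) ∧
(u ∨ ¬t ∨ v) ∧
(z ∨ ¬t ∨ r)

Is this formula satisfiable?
Yes

Yes, the formula is satisfiable.

One satisfying assignment is: t=False, v=False, z=False, u=False, r=True

Verification: With this assignment, all 25 clauses evaluate to true.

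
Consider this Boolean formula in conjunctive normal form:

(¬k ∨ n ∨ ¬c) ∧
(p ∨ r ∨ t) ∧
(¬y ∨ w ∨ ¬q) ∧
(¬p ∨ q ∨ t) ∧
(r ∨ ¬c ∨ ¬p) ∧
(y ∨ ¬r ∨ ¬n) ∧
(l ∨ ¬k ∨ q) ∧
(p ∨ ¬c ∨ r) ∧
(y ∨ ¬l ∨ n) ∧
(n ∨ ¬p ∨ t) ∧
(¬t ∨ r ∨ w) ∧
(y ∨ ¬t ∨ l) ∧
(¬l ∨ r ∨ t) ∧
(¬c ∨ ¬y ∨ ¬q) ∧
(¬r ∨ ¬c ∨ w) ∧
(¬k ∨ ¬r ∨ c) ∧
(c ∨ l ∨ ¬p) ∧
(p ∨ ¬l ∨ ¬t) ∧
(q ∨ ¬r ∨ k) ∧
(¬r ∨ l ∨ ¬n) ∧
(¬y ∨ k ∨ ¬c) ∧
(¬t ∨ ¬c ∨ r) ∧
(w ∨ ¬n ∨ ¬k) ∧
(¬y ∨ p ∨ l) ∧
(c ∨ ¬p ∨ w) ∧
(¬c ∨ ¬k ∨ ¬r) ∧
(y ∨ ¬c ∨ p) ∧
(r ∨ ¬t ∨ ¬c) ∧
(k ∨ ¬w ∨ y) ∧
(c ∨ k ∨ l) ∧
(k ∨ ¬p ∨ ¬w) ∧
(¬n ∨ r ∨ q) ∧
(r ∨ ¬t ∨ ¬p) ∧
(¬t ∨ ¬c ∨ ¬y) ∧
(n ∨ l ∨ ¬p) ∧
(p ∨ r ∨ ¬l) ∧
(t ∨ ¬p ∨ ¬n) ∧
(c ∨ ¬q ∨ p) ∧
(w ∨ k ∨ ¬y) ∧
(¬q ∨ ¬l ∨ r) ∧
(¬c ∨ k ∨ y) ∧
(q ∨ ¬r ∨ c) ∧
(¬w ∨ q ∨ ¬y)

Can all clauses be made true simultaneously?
No

No, the formula is not satisfiable.

No assignment of truth values to the variables can make all 43 clauses true simultaneously.

The formula is UNSAT (unsatisfiable).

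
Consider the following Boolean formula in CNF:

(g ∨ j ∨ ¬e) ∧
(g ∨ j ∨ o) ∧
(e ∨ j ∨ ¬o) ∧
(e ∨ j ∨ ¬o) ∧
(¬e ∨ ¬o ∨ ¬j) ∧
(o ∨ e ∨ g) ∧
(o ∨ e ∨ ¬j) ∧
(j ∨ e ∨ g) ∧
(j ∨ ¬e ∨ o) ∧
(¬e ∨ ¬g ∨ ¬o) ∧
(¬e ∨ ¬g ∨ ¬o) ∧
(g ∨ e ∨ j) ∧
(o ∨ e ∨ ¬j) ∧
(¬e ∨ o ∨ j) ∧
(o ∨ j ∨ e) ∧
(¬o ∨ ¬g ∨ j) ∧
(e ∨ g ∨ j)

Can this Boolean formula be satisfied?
Yes

Yes, the formula is satisfiable.

One satisfying assignment is: g=False, e=True, j=True, o=False

Verification: With this assignment, all 17 clauses evaluate to true.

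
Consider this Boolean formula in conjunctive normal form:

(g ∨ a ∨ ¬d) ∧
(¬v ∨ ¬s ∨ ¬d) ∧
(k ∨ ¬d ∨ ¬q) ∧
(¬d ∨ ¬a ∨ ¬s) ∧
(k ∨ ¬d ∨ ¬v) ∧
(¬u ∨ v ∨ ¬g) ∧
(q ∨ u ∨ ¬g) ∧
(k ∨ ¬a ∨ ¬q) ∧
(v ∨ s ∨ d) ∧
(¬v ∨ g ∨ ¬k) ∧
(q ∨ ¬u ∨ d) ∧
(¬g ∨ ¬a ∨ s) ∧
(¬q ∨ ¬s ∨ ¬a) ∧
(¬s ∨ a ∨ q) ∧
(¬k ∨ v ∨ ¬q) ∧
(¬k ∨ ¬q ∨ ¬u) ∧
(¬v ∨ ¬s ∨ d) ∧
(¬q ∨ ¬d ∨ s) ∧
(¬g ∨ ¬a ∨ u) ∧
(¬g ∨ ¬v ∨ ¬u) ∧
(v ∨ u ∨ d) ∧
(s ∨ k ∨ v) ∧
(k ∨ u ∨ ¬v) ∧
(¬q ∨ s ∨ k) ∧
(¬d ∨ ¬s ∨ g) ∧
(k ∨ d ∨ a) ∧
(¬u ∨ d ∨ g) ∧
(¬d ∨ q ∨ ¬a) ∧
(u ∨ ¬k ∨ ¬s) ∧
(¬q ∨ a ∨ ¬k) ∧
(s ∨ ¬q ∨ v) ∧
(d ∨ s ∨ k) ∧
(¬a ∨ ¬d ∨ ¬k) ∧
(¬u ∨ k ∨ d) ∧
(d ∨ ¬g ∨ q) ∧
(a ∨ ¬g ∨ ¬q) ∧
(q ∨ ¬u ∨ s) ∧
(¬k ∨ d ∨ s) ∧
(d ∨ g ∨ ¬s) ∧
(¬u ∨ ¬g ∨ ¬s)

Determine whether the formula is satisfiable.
No

No, the formula is not satisfiable.

No assignment of truth values to the variables can make all 40 clauses true simultaneously.

The formula is UNSAT (unsatisfiable).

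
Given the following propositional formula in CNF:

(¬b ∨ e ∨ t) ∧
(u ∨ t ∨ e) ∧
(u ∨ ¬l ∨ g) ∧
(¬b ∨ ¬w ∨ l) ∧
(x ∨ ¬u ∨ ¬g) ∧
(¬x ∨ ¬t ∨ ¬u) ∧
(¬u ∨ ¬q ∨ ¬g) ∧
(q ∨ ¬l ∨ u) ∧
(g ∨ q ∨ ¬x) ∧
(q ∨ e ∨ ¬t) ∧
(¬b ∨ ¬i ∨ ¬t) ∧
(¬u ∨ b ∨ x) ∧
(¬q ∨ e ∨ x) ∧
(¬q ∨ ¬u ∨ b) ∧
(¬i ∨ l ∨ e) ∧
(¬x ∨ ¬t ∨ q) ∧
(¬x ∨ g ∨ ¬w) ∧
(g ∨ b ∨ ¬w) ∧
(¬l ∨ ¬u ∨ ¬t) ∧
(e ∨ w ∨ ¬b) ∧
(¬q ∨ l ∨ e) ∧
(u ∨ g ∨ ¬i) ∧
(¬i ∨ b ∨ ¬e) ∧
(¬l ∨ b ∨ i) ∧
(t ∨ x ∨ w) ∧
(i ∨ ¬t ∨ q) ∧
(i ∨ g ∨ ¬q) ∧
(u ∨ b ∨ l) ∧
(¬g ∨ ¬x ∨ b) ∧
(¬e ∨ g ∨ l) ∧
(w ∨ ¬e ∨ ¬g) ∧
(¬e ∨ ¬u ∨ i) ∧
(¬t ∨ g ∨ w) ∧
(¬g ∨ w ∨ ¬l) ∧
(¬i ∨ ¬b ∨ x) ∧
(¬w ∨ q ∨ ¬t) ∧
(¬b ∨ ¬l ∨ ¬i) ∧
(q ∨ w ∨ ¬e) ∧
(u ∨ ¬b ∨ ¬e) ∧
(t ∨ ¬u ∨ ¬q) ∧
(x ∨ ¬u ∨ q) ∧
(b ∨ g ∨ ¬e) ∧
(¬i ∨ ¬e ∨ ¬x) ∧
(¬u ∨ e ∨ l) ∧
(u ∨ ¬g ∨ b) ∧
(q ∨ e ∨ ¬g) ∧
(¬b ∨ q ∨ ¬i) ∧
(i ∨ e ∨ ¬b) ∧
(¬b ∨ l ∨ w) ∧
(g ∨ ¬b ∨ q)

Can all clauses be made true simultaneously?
No

No, the formula is not satisfiable.

No assignment of truth values to the variables can make all 50 clauses true simultaneously.

The formula is UNSAT (unsatisfiable).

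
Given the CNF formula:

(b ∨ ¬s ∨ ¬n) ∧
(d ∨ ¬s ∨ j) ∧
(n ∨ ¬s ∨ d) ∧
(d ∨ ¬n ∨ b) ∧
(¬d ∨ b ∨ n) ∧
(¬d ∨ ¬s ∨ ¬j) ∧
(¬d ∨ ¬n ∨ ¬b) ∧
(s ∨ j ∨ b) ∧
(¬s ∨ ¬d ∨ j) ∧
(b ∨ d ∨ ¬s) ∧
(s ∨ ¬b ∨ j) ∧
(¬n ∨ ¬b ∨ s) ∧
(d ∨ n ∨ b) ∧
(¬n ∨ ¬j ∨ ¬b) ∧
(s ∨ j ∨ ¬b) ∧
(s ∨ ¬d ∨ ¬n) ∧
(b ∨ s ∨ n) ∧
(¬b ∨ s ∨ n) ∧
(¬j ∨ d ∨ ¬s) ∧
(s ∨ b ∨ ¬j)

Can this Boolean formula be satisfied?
No

No, the formula is not satisfiable.

No assignment of truth values to the variables can make all 20 clauses true simultaneously.

The formula is UNSAT (unsatisfiable).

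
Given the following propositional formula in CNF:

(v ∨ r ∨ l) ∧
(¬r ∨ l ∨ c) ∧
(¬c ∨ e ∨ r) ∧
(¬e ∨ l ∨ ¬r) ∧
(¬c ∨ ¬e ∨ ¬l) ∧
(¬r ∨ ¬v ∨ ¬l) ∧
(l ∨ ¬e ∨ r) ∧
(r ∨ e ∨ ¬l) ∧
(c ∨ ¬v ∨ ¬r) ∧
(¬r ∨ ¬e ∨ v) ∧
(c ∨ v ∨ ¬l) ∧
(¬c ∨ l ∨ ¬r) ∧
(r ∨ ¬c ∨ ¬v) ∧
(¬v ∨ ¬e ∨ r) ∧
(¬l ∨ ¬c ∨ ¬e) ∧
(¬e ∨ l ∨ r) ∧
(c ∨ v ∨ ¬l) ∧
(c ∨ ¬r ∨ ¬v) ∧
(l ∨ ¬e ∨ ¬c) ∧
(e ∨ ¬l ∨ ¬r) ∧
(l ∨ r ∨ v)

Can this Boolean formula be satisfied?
Yes

Yes, the formula is satisfiable.

One satisfying assignment is: r=False, c=False, v=True, e=False, l=False

Verification: With this assignment, all 21 clauses evaluate to true.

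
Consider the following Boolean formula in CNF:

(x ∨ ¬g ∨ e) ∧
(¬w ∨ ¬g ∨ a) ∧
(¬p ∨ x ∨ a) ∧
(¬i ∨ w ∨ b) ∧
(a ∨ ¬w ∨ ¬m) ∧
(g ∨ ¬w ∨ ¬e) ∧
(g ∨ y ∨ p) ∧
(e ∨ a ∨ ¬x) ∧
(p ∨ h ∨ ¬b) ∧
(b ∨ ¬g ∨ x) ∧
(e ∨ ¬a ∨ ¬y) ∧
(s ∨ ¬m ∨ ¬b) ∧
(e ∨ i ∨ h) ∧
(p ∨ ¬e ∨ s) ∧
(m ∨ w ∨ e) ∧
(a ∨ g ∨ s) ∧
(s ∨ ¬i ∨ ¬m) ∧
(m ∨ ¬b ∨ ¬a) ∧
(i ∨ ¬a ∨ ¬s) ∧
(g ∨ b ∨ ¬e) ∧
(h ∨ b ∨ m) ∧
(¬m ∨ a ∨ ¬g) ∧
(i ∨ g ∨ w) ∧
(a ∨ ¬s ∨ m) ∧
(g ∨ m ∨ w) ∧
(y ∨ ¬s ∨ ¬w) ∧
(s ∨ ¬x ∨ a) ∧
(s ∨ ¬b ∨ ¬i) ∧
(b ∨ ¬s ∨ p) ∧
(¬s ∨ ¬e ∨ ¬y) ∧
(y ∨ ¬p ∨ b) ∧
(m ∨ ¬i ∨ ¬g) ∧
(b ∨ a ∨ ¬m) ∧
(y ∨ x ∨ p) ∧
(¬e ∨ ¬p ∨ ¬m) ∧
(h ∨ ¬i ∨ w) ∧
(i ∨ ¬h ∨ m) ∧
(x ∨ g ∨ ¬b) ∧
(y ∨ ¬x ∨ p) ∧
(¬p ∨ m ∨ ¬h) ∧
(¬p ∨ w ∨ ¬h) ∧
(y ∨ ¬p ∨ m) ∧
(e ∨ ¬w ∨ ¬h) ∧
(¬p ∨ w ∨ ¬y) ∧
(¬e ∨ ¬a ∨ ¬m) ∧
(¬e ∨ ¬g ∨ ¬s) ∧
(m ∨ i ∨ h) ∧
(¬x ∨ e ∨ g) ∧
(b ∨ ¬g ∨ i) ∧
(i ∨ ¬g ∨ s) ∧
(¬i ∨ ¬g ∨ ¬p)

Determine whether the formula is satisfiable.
No

No, the formula is not satisfiable.

No assignment of truth values to the variables can make all 51 clauses true simultaneously.

The formula is UNSAT (unsatisfiable).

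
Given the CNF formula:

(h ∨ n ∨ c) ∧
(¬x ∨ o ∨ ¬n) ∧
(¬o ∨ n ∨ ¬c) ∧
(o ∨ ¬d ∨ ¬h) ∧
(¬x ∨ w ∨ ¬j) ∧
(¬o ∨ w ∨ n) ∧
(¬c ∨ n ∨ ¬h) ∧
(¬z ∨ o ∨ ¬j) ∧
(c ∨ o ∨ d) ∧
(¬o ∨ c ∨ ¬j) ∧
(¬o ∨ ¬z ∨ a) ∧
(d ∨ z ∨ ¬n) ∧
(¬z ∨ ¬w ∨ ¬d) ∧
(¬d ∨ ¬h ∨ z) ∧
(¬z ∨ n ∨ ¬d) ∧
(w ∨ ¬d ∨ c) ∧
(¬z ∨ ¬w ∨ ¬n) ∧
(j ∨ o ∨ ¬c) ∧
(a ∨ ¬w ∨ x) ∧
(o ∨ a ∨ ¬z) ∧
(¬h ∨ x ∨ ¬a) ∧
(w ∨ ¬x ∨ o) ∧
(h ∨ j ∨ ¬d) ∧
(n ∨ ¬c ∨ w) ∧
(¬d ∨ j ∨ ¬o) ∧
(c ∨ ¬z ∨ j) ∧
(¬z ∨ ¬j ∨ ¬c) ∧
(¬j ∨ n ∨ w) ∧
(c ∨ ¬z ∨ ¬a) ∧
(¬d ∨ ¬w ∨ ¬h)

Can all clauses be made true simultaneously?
Yes

Yes, the formula is satisfiable.

One satisfying assignment is: n=True, o=True, z=False, h=False, a=False, j=True, w=False, x=False, d=True, c=True

Verification: With this assignment, all 30 clauses evaluate to true.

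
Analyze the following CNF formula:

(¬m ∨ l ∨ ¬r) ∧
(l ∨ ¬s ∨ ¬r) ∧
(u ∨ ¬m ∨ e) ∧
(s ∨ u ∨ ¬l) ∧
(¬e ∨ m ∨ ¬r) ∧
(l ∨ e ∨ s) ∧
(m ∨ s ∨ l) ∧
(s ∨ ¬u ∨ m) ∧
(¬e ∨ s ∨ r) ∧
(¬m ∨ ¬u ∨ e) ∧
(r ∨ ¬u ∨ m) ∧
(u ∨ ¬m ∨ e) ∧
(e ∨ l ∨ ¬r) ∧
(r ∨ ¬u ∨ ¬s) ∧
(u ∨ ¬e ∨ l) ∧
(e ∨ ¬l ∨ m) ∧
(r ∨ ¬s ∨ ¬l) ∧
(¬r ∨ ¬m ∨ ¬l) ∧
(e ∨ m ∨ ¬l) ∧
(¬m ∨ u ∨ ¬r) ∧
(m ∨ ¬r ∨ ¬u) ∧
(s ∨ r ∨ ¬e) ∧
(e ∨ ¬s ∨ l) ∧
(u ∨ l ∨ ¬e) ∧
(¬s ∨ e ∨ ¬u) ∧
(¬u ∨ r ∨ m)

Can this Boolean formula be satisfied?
No

No, the formula is not satisfiable.

No assignment of truth values to the variables can make all 26 clauses true simultaneously.

The formula is UNSAT (unsatisfiable).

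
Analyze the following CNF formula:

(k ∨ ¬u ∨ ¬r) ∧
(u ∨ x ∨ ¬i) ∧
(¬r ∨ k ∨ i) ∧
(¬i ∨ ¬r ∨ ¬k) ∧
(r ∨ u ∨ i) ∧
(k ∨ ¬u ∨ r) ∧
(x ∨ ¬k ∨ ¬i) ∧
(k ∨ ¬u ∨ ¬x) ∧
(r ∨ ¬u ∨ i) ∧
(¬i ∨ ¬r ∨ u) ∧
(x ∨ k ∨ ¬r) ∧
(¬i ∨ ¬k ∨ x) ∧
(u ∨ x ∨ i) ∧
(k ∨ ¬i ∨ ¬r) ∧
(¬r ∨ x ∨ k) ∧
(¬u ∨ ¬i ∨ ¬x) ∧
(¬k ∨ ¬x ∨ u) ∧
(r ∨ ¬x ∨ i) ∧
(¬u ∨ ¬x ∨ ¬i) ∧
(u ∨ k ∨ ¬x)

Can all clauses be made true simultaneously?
Yes

Yes, the formula is satisfiable.

One satisfying assignment is: i=False, k=True, r=True, u=True, x=False

Verification: With this assignment, all 20 clauses evaluate to true.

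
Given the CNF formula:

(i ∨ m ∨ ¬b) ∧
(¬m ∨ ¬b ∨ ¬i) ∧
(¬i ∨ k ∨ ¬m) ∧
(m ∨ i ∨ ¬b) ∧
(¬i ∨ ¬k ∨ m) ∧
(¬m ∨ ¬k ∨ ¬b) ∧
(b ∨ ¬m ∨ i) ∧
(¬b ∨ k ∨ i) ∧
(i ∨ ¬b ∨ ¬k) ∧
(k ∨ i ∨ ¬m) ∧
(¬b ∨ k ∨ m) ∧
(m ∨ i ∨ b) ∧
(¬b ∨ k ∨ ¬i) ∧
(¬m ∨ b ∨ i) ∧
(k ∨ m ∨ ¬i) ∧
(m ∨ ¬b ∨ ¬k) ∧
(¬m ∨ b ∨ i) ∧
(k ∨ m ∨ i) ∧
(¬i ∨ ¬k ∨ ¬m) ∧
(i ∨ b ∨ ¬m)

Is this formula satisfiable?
No

No, the formula is not satisfiable.

No assignment of truth values to the variables can make all 20 clauses true simultaneously.

The formula is UNSAT (unsatisfiable).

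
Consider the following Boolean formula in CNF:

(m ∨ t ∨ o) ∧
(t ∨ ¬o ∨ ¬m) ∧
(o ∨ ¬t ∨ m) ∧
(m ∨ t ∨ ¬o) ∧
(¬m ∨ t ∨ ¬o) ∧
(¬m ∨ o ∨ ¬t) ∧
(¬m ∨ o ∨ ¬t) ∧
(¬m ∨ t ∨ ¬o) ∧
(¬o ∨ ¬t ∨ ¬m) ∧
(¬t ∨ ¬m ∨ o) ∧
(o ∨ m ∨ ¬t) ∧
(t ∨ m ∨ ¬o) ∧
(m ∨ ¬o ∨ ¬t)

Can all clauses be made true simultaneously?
Yes

Yes, the formula is satisfiable.

One satisfying assignment is: m=True, o=False, t=False

Verification: With this assignment, all 13 clauses evaluate to true.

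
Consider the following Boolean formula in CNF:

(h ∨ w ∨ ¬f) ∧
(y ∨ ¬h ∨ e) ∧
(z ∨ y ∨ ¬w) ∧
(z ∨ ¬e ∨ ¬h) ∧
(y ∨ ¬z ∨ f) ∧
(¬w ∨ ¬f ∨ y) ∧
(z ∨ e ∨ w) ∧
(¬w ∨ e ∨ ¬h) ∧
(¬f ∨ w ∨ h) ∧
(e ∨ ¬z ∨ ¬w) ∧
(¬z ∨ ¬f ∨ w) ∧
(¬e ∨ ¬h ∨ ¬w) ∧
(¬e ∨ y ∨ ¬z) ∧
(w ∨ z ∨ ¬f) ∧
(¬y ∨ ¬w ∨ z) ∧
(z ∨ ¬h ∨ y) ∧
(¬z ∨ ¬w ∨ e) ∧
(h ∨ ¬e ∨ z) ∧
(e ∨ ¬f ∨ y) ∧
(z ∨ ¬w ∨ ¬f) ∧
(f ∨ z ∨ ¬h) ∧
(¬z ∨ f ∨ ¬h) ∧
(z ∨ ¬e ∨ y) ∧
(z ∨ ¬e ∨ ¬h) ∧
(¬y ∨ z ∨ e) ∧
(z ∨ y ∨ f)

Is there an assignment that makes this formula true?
Yes

Yes, the formula is satisfiable.

One satisfying assignment is: h=False, f=False, e=False, w=False, y=True, z=True

Verification: With this assignment, all 26 clauses evaluate to true.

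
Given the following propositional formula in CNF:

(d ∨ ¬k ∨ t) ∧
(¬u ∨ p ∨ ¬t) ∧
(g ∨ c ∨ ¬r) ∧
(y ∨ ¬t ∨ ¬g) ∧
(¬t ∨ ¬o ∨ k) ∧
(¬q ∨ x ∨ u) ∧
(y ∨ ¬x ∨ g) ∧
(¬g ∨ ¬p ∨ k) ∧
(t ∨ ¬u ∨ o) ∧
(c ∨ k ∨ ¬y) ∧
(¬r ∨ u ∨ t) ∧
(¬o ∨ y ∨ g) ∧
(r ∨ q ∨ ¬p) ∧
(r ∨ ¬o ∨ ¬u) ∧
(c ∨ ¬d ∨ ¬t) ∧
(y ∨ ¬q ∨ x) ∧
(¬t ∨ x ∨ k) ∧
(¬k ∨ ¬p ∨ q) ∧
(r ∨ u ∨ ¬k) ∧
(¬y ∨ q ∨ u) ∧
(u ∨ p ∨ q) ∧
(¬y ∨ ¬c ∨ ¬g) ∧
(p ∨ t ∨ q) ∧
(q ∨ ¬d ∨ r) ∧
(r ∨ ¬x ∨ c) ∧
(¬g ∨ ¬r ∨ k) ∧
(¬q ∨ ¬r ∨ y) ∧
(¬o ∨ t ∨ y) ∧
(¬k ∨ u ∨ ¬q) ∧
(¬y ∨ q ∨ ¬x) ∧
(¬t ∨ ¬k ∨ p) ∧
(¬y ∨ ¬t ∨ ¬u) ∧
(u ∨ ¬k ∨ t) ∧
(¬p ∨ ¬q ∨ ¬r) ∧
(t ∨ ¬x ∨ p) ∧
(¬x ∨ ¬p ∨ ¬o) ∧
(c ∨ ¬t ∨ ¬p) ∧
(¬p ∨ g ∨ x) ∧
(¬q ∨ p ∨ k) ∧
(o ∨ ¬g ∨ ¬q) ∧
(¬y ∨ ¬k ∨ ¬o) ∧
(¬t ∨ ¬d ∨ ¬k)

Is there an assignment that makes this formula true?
Yes

Yes, the formula is satisfiable.

One satisfying assignment is: d=True, p=True, c=True, r=False, t=False, x=True, o=False, q=True, k=False, g=False, y=True, u=False

Verification: With this assignment, all 42 clauses evaluate to true.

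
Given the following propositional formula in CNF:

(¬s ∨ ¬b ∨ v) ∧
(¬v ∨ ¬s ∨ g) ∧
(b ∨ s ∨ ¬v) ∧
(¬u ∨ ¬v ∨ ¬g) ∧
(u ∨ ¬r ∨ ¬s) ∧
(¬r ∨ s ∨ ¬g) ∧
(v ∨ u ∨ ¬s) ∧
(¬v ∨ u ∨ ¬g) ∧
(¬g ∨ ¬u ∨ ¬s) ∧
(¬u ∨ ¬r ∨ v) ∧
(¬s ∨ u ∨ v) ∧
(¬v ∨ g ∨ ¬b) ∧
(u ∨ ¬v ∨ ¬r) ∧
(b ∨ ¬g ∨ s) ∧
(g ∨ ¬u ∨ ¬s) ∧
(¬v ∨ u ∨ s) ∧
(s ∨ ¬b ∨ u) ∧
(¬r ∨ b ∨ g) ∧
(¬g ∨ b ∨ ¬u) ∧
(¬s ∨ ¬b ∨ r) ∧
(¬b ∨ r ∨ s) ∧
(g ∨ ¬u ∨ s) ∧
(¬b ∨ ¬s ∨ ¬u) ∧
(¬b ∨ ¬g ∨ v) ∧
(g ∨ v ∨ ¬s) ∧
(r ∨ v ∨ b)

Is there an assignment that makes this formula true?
No

No, the formula is not satisfiable.

No assignment of truth values to the variables can make all 26 clauses true simultaneously.

The formula is UNSAT (unsatisfiable).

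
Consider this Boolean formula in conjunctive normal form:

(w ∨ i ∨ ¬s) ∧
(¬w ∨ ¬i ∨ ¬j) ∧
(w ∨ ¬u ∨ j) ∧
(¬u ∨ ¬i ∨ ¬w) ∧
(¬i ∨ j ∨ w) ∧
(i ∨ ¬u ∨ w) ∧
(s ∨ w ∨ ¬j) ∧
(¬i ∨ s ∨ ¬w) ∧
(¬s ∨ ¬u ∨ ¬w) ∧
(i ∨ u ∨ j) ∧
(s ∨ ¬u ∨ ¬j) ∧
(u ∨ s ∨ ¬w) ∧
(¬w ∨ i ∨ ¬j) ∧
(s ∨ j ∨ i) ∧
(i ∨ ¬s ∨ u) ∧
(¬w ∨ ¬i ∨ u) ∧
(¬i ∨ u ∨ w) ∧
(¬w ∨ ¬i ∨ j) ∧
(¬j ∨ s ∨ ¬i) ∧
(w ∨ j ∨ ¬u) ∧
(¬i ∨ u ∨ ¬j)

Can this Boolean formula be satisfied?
Yes

Yes, the formula is satisfiable.

One satisfying assignment is: w=False, i=True, j=True, s=True, u=True

Verification: With this assignment, all 21 clauses evaluate to true.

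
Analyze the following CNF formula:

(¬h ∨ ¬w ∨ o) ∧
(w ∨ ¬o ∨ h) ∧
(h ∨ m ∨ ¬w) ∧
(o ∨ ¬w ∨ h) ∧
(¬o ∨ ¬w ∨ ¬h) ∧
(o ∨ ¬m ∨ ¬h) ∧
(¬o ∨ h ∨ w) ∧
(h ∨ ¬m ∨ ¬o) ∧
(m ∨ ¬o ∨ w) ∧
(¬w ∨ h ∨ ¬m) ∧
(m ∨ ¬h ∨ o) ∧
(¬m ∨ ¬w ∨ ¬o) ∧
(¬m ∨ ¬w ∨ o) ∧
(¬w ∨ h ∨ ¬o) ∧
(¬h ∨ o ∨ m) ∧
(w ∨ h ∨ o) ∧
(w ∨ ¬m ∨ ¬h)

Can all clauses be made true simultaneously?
No

No, the formula is not satisfiable.

No assignment of truth values to the variables can make all 17 clauses true simultaneously.

The formula is UNSAT (unsatisfiable).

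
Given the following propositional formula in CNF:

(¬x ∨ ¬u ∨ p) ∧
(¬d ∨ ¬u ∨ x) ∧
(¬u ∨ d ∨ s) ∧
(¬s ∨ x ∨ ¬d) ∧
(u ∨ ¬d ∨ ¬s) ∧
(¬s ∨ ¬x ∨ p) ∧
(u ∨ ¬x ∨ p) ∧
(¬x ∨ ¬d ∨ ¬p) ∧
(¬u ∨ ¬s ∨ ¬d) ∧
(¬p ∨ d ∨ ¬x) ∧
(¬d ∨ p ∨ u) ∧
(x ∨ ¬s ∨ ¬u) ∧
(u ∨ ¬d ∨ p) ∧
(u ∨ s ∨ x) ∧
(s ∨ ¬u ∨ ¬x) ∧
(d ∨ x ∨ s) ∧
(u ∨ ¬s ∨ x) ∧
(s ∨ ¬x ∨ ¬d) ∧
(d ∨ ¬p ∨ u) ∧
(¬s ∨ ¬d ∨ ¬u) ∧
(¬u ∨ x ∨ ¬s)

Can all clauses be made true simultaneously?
No

No, the formula is not satisfiable.

No assignment of truth values to the variables can make all 21 clauses true simultaneously.

The formula is UNSAT (unsatisfiable).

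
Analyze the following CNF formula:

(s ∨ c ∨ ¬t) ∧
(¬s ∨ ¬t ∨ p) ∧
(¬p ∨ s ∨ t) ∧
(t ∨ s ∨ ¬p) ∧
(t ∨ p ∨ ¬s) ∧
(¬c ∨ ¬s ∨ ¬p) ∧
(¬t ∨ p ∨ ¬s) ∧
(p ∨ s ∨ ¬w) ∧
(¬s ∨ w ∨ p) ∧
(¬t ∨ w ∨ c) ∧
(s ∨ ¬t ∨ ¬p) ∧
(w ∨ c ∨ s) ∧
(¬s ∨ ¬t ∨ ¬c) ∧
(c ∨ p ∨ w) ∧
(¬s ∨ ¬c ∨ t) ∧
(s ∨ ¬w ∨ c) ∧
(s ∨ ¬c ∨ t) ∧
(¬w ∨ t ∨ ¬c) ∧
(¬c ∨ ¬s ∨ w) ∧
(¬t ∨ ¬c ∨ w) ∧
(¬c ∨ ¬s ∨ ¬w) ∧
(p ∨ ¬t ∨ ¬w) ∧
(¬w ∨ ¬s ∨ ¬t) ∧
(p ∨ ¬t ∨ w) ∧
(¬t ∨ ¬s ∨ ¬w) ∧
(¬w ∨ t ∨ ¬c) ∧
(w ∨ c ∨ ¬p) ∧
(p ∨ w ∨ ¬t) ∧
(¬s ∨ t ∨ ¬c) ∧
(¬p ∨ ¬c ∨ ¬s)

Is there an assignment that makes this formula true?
Yes

Yes, the formula is satisfiable.

One satisfying assignment is: s=True, t=False, c=False, w=True, p=True

Verification: With this assignment, all 30 clauses evaluate to true.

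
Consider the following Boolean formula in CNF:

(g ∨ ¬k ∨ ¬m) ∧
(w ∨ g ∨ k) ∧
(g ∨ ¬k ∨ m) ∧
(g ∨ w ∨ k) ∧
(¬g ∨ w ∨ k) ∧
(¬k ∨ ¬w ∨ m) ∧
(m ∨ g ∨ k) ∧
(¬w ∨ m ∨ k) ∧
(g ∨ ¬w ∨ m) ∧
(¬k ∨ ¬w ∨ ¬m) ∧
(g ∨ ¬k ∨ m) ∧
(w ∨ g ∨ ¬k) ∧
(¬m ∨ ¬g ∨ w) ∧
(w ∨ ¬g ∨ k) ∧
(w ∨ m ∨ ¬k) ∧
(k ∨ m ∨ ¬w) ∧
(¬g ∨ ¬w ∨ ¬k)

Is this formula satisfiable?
Yes

Yes, the formula is satisfiable.

One satisfying assignment is: m=True, g=True, w=True, k=False

Verification: With this assignment, all 17 clauses evaluate to true.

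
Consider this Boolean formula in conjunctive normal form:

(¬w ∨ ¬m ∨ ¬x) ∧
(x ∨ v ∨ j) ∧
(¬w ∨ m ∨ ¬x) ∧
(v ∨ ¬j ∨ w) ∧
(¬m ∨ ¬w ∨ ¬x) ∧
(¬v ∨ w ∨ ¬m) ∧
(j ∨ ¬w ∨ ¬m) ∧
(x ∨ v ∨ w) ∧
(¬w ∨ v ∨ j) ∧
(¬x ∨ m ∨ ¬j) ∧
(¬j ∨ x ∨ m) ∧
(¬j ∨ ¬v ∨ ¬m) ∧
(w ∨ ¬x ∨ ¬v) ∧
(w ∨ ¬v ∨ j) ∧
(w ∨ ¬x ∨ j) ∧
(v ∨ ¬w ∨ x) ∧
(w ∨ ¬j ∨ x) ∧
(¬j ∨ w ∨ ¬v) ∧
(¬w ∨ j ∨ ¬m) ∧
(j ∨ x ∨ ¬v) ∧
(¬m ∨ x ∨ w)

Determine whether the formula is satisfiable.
No

No, the formula is not satisfiable.

No assignment of truth values to the variables can make all 21 clauses true simultaneously.

The formula is UNSAT (unsatisfiable).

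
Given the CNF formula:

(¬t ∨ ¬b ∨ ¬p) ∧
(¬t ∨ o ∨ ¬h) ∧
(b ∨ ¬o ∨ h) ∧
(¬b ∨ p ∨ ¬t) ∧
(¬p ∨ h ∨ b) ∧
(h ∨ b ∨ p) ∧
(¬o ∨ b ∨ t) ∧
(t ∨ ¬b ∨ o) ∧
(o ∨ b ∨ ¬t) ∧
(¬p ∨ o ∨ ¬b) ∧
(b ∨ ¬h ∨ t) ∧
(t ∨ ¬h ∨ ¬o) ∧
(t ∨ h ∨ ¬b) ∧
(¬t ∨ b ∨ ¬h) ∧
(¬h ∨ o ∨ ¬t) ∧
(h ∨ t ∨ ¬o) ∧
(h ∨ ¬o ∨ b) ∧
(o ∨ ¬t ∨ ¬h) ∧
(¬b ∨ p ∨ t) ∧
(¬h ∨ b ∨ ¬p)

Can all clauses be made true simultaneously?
No

No, the formula is not satisfiable.

No assignment of truth values to the variables can make all 20 clauses true simultaneously.

The formula is UNSAT (unsatisfiable).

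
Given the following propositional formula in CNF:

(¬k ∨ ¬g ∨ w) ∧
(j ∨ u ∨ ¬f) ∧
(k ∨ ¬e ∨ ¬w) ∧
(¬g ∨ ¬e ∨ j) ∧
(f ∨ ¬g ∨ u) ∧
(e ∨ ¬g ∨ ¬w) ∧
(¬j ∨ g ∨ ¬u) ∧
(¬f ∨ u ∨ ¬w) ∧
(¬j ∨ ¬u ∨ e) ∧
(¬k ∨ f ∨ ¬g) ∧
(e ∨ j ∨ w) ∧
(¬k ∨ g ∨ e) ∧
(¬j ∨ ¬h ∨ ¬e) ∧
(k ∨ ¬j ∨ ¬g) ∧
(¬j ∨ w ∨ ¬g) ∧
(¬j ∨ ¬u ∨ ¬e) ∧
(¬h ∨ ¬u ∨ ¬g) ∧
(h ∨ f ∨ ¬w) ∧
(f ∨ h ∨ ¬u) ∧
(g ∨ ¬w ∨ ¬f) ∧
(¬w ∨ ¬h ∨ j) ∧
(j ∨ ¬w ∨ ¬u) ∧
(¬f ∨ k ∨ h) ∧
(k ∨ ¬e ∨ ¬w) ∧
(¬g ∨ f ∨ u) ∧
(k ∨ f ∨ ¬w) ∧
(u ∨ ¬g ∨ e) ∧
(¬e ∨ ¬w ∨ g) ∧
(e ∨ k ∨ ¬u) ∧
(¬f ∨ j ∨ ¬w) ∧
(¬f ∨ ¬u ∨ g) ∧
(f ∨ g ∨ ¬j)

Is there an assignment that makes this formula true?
Yes

Yes, the formula is satisfiable.

One satisfying assignment is: h=False, u=False, e=True, j=False, g=False, w=False, f=False, k=False

Verification: With this assignment, all 32 clauses evaluate to true.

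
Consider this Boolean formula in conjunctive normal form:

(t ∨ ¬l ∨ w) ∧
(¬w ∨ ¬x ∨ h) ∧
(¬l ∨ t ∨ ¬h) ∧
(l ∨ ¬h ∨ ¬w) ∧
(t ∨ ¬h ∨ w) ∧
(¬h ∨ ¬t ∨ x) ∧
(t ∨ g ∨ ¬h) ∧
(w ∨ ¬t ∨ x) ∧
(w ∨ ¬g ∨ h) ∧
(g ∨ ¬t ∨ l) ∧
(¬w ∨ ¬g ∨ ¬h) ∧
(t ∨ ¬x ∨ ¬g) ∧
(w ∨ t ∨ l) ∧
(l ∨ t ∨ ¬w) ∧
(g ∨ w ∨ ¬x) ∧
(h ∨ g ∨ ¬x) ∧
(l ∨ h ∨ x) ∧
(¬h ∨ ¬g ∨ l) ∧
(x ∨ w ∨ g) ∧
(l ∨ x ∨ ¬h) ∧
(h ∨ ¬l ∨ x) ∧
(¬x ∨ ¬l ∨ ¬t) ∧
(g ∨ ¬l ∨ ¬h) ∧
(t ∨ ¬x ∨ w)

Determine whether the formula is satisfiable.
No

No, the formula is not satisfiable.

No assignment of truth values to the variables can make all 24 clauses true simultaneously.

The formula is UNSAT (unsatisfiable).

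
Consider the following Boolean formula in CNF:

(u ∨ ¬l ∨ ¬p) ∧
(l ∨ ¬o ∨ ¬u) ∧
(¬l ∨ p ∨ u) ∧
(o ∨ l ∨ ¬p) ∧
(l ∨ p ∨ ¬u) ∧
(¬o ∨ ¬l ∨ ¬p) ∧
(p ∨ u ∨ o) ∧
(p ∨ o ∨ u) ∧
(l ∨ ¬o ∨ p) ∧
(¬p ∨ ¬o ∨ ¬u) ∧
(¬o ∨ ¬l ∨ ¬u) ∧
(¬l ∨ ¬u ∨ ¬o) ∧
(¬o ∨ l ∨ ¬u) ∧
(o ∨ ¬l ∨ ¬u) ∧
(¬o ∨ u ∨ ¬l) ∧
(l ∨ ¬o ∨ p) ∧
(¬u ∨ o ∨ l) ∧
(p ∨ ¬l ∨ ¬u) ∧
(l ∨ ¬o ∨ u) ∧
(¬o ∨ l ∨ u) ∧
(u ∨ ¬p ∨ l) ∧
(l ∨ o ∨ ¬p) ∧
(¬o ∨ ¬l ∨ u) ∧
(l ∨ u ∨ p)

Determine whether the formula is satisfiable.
No

No, the formula is not satisfiable.

No assignment of truth values to the variables can make all 24 clauses true simultaneously.

The formula is UNSAT (unsatisfiable).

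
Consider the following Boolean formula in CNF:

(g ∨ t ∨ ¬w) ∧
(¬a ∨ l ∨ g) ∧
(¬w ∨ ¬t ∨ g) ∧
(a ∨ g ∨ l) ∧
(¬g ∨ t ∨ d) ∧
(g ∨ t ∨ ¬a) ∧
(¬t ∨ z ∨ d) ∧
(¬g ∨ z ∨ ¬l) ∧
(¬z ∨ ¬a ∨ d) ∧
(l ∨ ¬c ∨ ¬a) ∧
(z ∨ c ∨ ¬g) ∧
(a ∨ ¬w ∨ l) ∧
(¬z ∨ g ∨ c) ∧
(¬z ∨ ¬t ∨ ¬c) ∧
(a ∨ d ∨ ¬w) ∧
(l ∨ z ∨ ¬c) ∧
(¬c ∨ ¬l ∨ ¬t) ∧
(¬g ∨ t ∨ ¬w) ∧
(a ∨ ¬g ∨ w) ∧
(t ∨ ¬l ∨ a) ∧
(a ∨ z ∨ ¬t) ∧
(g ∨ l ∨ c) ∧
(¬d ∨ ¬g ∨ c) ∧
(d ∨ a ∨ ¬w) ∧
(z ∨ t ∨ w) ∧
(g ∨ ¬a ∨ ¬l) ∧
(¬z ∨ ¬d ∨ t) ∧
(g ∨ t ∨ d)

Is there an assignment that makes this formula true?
No

No, the formula is not satisfiable.

No assignment of truth values to the variables can make all 28 clauses true simultaneously.

The formula is UNSAT (unsatisfiable).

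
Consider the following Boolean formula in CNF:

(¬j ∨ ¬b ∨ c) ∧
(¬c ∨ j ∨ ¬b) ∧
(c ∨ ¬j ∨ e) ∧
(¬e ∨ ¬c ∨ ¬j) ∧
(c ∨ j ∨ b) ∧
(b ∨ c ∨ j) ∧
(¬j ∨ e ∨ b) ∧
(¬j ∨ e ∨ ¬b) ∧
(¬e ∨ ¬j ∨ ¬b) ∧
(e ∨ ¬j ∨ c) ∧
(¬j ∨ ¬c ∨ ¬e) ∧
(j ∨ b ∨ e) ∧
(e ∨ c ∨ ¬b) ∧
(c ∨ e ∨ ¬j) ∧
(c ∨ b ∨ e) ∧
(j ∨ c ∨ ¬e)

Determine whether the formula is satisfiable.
Yes

Yes, the formula is satisfiable.

One satisfying assignment is: c=False, b=False, j=True, e=True

Verification: With this assignment, all 16 clauses evaluate to true.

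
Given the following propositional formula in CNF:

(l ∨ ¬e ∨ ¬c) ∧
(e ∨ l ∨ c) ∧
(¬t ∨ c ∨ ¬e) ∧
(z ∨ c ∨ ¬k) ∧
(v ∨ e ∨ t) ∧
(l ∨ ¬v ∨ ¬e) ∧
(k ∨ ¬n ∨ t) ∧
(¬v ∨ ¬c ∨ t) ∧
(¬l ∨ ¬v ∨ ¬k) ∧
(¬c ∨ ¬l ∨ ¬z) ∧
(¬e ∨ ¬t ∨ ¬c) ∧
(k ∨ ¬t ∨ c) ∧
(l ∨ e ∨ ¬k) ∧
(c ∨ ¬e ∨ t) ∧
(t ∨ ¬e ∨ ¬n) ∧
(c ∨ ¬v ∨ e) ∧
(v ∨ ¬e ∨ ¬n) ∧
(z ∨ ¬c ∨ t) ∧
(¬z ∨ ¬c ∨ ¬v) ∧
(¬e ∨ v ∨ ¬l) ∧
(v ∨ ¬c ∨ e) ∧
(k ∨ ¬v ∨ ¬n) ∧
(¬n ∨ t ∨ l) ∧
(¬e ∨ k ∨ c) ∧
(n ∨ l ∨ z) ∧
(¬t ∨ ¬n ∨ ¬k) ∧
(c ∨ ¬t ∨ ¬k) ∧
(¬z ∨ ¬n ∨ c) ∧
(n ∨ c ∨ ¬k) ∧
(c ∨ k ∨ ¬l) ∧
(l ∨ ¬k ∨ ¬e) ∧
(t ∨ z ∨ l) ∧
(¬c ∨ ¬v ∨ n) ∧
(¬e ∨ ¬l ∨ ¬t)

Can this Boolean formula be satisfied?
No

No, the formula is not satisfiable.

No assignment of truth values to the variables can make all 34 clauses true simultaneously.

The formula is UNSAT (unsatisfiable).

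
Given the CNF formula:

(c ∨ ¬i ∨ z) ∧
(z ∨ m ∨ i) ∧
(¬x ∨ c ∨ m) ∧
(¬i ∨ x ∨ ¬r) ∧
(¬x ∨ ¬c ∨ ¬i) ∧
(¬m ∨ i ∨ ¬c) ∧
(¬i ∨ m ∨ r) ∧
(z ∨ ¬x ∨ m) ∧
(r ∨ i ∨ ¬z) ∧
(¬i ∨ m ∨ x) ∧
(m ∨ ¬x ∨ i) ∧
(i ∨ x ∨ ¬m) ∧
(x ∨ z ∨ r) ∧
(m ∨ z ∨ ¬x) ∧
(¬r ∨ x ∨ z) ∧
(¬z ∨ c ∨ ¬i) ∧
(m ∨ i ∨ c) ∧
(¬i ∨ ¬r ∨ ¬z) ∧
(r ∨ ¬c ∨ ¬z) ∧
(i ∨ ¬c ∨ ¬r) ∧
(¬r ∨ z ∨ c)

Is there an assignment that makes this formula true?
Yes

Yes, the formula is satisfiable.

One satisfying assignment is: r=True, z=True, i=False, x=True, c=False, m=True

Verification: With this assignment, all 21 clauses evaluate to true.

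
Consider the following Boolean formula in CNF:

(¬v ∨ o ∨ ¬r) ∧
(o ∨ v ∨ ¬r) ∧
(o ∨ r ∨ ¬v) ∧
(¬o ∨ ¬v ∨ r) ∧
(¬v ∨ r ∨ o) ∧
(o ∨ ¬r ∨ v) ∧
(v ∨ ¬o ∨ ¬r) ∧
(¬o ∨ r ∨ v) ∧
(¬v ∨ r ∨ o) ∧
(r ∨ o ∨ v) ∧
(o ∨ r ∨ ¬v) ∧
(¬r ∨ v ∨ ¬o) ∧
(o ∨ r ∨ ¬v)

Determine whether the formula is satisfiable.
Yes

Yes, the formula is satisfiable.

One satisfying assignment is: r=True, o=True, v=True

Verification: With this assignment, all 13 clauses evaluate to true.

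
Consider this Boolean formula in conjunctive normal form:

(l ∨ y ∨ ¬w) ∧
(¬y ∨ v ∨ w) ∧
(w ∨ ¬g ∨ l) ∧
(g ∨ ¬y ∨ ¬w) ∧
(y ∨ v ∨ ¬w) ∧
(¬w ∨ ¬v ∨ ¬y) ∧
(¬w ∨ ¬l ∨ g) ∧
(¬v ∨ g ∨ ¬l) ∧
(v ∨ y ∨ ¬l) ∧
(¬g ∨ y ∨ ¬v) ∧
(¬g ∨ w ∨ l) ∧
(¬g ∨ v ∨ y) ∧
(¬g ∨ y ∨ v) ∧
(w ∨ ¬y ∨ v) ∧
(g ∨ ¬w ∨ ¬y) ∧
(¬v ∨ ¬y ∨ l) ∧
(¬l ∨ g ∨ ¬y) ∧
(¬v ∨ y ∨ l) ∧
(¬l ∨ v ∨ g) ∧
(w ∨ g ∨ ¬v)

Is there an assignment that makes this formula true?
Yes

Yes, the formula is satisfiable.

One satisfying assignment is: y=False, l=False, w=False, v=False, g=False

Verification: With this assignment, all 20 clauses evaluate to true.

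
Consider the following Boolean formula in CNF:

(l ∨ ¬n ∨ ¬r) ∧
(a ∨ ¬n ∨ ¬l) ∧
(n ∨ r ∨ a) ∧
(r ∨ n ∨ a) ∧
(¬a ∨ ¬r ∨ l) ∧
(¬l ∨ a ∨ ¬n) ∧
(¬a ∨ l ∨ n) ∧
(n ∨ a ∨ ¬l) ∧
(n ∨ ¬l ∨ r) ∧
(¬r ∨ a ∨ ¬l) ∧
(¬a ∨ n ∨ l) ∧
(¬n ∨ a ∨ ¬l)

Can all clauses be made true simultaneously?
Yes

Yes, the formula is satisfiable.

One satisfying assignment is: l=False, n=True, r=False, a=False

Verification: With this assignment, all 12 clauses evaluate to true.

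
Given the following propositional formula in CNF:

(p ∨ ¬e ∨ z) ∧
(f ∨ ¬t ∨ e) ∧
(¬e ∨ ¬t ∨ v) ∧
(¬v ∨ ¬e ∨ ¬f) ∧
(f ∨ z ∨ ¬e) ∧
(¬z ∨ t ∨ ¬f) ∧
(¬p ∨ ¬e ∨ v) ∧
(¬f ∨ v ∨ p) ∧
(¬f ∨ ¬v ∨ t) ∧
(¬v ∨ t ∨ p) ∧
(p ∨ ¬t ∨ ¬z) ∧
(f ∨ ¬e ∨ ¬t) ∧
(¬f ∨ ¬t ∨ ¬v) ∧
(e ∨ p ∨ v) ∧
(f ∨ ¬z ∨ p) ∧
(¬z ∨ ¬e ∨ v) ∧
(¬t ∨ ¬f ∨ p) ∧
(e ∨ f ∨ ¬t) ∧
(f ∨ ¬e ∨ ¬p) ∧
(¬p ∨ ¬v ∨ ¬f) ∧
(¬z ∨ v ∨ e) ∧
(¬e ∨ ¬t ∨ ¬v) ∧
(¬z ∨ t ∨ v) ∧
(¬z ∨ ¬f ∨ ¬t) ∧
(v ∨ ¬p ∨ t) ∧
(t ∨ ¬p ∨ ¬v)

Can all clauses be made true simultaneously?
Yes

Yes, the formula is satisfiable.

One satisfying assignment is: p=True, t=True, z=False, v=False, f=True, e=False

Verification: With this assignment, all 26 clauses evaluate to true.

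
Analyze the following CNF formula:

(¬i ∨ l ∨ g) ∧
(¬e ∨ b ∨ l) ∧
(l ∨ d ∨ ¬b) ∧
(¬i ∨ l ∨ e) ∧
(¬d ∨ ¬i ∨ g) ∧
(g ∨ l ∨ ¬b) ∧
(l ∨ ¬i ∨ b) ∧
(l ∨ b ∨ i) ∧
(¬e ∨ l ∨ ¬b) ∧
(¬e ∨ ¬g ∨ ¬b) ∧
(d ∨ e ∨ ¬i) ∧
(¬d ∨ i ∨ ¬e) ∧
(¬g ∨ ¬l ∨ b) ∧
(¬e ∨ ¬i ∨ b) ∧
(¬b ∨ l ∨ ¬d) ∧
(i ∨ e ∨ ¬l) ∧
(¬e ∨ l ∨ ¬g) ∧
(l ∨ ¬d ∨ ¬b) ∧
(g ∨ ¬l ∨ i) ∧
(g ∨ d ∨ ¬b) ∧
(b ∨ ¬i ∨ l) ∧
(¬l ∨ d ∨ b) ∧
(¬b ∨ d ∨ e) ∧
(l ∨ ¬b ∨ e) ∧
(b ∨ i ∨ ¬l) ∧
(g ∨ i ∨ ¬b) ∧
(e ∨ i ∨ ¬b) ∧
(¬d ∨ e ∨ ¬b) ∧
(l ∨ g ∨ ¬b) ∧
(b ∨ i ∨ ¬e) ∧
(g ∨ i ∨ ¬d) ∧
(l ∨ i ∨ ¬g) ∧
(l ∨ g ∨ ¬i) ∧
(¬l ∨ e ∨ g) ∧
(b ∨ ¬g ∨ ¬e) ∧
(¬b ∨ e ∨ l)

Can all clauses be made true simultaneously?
No

No, the formula is not satisfiable.

No assignment of truth values to the variables can make all 36 clauses true simultaneously.

The formula is UNSAT (unsatisfiable).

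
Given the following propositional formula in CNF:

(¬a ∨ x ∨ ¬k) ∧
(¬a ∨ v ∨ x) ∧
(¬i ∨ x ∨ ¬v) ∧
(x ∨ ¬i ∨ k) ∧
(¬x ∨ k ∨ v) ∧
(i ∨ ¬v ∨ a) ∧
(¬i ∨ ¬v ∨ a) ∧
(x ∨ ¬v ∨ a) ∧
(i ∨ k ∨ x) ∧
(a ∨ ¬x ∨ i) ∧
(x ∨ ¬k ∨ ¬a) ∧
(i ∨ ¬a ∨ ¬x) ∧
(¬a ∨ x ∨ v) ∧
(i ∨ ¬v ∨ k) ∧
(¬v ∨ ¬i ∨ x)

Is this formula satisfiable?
Yes

Yes, the formula is satisfiable.

One satisfying assignment is: x=True, v=True, i=True, k=False, a=True

Verification: With this assignment, all 15 clauses evaluate to true.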